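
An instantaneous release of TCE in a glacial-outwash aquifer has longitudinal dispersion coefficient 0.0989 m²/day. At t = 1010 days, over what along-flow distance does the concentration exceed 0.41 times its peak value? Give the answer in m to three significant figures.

The plume is Gaussian with σ = √(2Dt) = √(2 × 0.0989 × 1010) = 14.13 m.
C/C_peak = exp(−Δx²/(2σ²)) = 0.41 ⇒ Δx = σ·√(−2 ln 0.41) = 14.13 × 1.335 = 18.86 m.
Width = 2Δx = 37.7 m.

37.7 m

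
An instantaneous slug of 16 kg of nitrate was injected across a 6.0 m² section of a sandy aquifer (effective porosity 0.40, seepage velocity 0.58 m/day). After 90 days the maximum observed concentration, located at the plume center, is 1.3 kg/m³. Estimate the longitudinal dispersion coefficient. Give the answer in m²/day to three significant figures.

0.0233 m²/day

At the plume center C_max = M/(n_e·A·√(4πDt)), so D = M²/(4πt·(n_e·A·C_max)²).
n_e·A·C_max = 0.40 × 6.0 × 1.3 = 3.120 kg/m.
D = 16²/(4π × 90 × 3.120²) = 0.0233 m²/day.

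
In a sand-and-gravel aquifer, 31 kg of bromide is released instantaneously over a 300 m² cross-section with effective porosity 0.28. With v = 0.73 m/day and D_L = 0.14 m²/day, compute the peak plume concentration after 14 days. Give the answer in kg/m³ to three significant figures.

0.0744 kg/m³

The peak of an instantaneous 1D plume sits at x = vt; there the Gaussian factor is 1 and C_max = M/(n_e·A·√(4πDt)), where n_e·A is the pore area the mass is dissolved in.
√(4πDt) = √(4π × 0.14 × 14) = 4.963 m, so C_max = 31/(0.28 × 300 × 4.963) = 0.0744 kg/m³.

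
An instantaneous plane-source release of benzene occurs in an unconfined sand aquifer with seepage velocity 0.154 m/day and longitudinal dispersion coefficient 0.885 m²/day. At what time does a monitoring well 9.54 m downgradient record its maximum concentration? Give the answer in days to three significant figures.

35.0 days

For the 1D instantaneous-source solution, setting ∂C/∂t = 0 at fixed x gives v²t² + 2Dt − x² = 0, so t = (√(D² + v²x²) − D)/v².
√(D² + v²x²) = √(0.885² + 0.154² × 9.54²) = 1.715; v² = 0.023716.
t = (1.715 − 0.885)/0.023716 = 35.0 days (vs. the pure-advection estimate x/v = 61.9 d).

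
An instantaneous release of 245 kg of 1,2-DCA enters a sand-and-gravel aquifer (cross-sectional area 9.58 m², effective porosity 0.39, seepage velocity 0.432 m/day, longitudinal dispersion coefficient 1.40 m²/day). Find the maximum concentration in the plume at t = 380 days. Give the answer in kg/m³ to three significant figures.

The peak of an instantaneous 1D plume sits at x = vt; there the Gaussian factor is 1 and C_max = M/(n_e·A·√(4πDt)), where n_e·A is the pore area the mass is dissolved in.
√(4πDt) = √(4π × 1.40 × 380) = 81.76 m, so C_max = 245/(0.39 × 9.58 × 81.76) = 0.802 kg/m³.

0.802 kg/m³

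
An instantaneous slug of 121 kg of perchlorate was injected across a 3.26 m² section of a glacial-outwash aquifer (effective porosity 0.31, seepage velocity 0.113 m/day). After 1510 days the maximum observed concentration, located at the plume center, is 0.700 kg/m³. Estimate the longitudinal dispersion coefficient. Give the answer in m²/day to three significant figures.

1.54 m²/day

At the plume center C_max = M/(n_e·A·√(4πDt)), so D = M²/(4πt·(n_e·A·C_max)²).
n_e·A·C_max = 0.31 × 3.26 × 0.700 = 0.7074 kg/m.
D = 121²/(4π × 1510 × 0.7074²) = 1.54 m²/day.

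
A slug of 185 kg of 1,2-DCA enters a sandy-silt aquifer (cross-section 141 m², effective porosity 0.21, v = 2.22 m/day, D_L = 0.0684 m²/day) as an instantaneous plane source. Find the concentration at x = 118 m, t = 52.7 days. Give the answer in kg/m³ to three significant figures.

0.865 kg/m³

For an instantaneous plane source, C(x,t) = M/(n_e·A·√(4πDt)) · exp(−(x−vt)²/(4Dt)), with n_e·A the pore (flow) area.
Plume center vt = 2.22 × 52.7 = 116.994 m, so the well at 118 m is 1.006 m downgradient of the peak.
√(4πDt) = 6.730 m, giving peak height M/(n_e·A·√(4πDt)) = 185/(0.21 × 141 × 6.730) = 0.9284 kg/m³.
(x−vt)²/(4Dt) = (1.006)²/(4 × 0.0684 × 52.7) = 0.07019; exp(−0.07019) = 0.9322.
C = 0.9284 × 0.9322 = 0.865 kg/m³.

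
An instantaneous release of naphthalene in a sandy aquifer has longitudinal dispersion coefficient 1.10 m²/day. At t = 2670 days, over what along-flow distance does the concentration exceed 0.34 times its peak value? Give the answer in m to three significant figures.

225 m

The plume is Gaussian with σ = √(2Dt) = √(2 × 1.10 × 2670) = 76.64 m.
C/C_peak = exp(−Δx²/(2σ²)) = 0.34 ⇒ Δx = σ·√(−2 ln 0.34) = 76.64 × 1.469 = 112.6 m.
Width = 2Δx = 225 m.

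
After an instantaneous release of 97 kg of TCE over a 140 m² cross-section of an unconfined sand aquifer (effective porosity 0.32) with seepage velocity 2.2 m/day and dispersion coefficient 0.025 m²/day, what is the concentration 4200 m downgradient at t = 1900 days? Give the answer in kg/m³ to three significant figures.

0.0108 kg/m³

For an instantaneous plane source, C(x,t) = M/(n_e·A·√(4πDt)) · exp(−(x−vt)²/(4Dt)), with n_e·A the pore (flow) area.
Plume center vt = 2.2 × 1900 = 4180 m, so the well at 4200 m is 20 m downgradient of the peak.
√(4πDt) = 24.43 m, giving peak height M/(n_e·A·√(4πDt)) = 97/(0.32 × 140 × 24.43) = 0.08863 kg/m³.
(x−vt)²/(4Dt) = (20)²/(4 × 0.025 × 1900) = 2.105; exp(−2.105) = 0.1218.
C = 0.08863 × 0.1218 = 0.0108 kg/m³.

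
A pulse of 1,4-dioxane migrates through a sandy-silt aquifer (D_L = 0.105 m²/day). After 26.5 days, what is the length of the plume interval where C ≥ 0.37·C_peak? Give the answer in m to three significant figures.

The plume is Gaussian with σ = √(2Dt) = √(2 × 0.105 × 26.5) = 2.359 m.
C/C_peak = exp(−Δx²/(2σ²)) = 0.37 ⇒ Δx = σ·√(−2 ln 0.37) = 2.359 × 1.410 = 3.326 m.
Width = 2Δx = 6.65 m.

6.65 m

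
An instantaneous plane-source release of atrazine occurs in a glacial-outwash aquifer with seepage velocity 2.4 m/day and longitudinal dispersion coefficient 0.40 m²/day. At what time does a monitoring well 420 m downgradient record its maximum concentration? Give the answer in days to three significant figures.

For the 1D instantaneous-source solution, setting ∂C/∂t = 0 at fixed x gives v²t² + 2Dt − x² = 0, so t = (√(D² + v²x²) − D)/v².
√(D² + v²x²) = √(0.40² + 2.4² × 420²) = 1008; v² = 5.76.
t = (1008 − 0.40)/5.76 = 175 days (vs. the pure-advection estimate x/v = 175 d).

175 days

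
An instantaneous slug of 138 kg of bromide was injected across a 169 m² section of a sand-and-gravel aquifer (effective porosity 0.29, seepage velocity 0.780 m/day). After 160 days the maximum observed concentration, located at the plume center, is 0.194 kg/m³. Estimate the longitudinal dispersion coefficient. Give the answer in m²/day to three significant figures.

0.105 m²/day

At the plume center C_max = M/(n_e·A·√(4πDt)), so D = M²/(4πt·(n_e·A·C_max)²).
n_e·A·C_max = 0.29 × 169 × 0.194 = 9.508 kg/m.
D = 138²/(4π × 160 × 9.508²) = 0.105 m²/day.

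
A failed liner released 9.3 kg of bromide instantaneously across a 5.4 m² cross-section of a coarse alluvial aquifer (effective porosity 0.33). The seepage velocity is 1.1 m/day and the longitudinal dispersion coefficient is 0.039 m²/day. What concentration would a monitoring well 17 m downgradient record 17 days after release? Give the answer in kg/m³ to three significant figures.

0.608 kg/m³

For an instantaneous plane source, C(x,t) = M/(n_e·A·√(4πDt)) · exp(−(x−vt)²/(4Dt)), with n_e·A the pore (flow) area.
Plume center vt = 1.1 × 17 = 18.7 m, so the well at 17 m is 1.7 m upgradient of the peak.
√(4πDt) = 2.886 m, giving peak height M/(n_e·A·√(4πDt)) = 9.3/(0.33 × 5.4 × 2.886) = 1.808 kg/m³.
(x−vt)²/(4Dt) = (-1.7)²/(4 × 0.039 × 17) = 1.090; exp(−1.090) = 0.3362.
C = 1.808 × 0.3362 = 0.608 kg/m³.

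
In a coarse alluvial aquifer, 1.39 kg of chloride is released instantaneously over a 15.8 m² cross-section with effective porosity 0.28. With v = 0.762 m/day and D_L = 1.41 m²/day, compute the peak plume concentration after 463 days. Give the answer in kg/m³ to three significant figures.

0.00347 kg/m³

The peak of an instantaneous 1D plume sits at x = vt; there the Gaussian factor is 1 and C_max = M/(n_e·A·√(4πDt)), where n_e·A is the pore area the mass is dissolved in.
√(4πDt) = √(4π × 1.41 × 463) = 90.57 m, so C_max = 1.39/(0.28 × 15.8 × 90.57) = 0.00347 kg/m³.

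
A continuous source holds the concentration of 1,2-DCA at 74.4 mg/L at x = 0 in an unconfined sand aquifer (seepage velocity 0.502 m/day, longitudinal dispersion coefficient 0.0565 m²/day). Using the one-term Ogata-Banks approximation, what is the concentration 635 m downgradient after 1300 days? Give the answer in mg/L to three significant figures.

For a continuous step input, C/C₀ ≈ ½·erfc((x−vt)/(2√(Dt))).
vt = 0.502 × 1300 = 652.6 m and 2√(Dt) = 2√(0.0565 × 1300) = 17.14 m.
Argument (x−vt)/(2√(Dt)) = (635 − 652.6)/17.14 = -1.027; ½·erfc(-1.027) = 0.9268.
C = 74.4 × 0.9268 = 69.0 mg/L.

69.0 mg/L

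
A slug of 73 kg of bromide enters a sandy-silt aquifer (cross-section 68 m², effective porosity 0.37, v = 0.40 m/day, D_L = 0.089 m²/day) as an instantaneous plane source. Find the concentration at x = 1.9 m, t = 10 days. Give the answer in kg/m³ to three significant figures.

For an instantaneous plane source, C(x,t) = M/(n_e·A·√(4πDt)) · exp(−(x−vt)²/(4Dt)), with n_e·A the pore (flow) area.
Plume center vt = 0.40 × 10 = 4 m, so the well at 1.9 m is 2.1 m upgradient of the peak.
√(4πDt) = 3.344 m, giving peak height M/(n_e·A·√(4πDt)) = 73/(0.37 × 68 × 3.344) = 0.8677 kg/m³.
(x−vt)²/(4Dt) = (-2.1)²/(4 × 0.089 × 10) = 1.239; exp(−1.239) = 0.2897.
C = 0.8677 × 0.2897 = 0.251 kg/m³.

0.251 kg/m³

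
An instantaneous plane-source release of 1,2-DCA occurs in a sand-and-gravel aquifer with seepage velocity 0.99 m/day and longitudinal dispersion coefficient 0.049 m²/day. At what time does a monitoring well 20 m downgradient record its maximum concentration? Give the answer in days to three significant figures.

For the 1D instantaneous-source solution, setting ∂C/∂t = 0 at fixed x gives v²t² + 2Dt − x² = 0, so t = (√(D² + v²x²) − D)/v².
√(D² + v²x²) = √(0.049² + 0.99² × 20²) = 19.80; v² = 0.9801.
t = (19.80 − 0.049)/0.9801 = 20.2 days (vs. the pure-advection estimate x/v = 20.2 d).

20.2 days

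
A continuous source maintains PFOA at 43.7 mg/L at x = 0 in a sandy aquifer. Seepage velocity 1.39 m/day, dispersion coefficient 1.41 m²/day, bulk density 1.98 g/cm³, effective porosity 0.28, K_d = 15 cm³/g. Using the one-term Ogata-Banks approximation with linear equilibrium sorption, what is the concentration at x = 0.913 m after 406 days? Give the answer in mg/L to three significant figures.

Retardation factor R = 1 + ρ_b·K_d/n = 1 + 1.98 × 15/0.28 = 107.1.
Sorption retards both mechanisms: v_R = v/R = 0.01298 m/day, D_R = D/R = 0.01317 m²/day.
v_R·t = 0.01298 × 406 = 5.26988 m; 2√(D_R t) = 4.625 m; argument = (0.913 − 5.26988)/4.625 = -0.9420.
C = C₀ × ½·erfc(-0.9420) = 43.7 × 0.9086 = 39.7 mg/L.

39.7 mg/L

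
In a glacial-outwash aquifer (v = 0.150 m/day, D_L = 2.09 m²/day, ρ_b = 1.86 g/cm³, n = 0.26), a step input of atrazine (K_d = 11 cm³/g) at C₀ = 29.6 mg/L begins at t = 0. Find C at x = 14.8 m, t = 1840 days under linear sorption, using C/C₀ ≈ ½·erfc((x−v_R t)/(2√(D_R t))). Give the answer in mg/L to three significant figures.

3.68 mg/L

Retardation factor R = 1 + ρ_b·K_d/n = 1 + 1.86 × 11/0.26 = 79.69.
Sorption retards both mechanisms: v_R = v/R = 0.001882 m/day, D_R = D/R = 0.02623 m²/day.
v_R·t = 0.001882 × 1840 = 3.46288 m; 2√(D_R t) = 13.89 m; argument = (14.8 − 3.46288)/13.89 = 0.8162.
C = C₀ × ½·erfc(0.8162) = 29.6 × 0.1242 = 3.68 mg/L.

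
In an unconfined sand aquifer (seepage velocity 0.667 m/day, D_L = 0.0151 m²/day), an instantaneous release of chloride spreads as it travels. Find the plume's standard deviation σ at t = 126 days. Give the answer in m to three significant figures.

Dispersive spreading gives a Gaussian with σ² = 2Dt; advection only shifts the center.
σ = √(2 × 0.0151 × 126) = 1.95 m.

1.95 m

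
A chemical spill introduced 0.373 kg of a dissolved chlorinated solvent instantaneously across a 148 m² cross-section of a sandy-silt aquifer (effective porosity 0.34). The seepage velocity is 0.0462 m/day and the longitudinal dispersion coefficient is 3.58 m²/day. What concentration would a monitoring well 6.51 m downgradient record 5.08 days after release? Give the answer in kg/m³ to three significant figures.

For an instantaneous plane source, C(x,t) = M/(n_e·A·√(4πDt)) · exp(−(x−vt)²/(4Dt)), with n_e·A the pore (flow) area.
Plume center vt = 0.0462 × 5.08 = 0.234696 m, so the well at 6.51 m is 6.275304 m downgradient of the peak.
√(4πDt) = 15.12 m, giving peak height M/(n_e·A·√(4πDt)) = 0.373/(0.34 × 148 × 15.12) = 0.0004902 kg/m³.
(x−vt)²/(4Dt) = (6.275304)²/(4 × 3.58 × 5.08) = 0.5413; exp(−0.5413) = 0.5820.
C = 0.0004902 × 0.5820 = 0.000285 kg/m³.

0.000285 kg/m³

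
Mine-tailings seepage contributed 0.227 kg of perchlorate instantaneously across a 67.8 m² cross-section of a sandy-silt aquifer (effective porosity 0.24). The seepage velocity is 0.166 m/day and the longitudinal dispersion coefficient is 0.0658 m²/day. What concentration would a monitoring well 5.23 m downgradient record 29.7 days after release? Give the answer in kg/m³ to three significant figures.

For an instantaneous plane source, C(x,t) = M/(n_e·A·√(4πDt)) · exp(−(x−vt)²/(4Dt)), with n_e·A the pore (flow) area.
Plume center vt = 0.166 × 29.7 = 4.9302 m, so the well at 5.23 m is 0.2998 m downgradient of the peak.
√(4πDt) = 4.956 m, giving peak height M/(n_e·A·√(4πDt)) = 0.227/(0.24 × 67.8 × 4.956) = 0.002815 kg/m³.
(x−vt)²/(4Dt) = (0.2998)²/(4 × 0.0658 × 29.7) = 0.01150; exp(−0.01150) = 0.9886.
C = 0.002815 × 0.9886 = 0.00278 kg/m³.

0.00278 kg/m³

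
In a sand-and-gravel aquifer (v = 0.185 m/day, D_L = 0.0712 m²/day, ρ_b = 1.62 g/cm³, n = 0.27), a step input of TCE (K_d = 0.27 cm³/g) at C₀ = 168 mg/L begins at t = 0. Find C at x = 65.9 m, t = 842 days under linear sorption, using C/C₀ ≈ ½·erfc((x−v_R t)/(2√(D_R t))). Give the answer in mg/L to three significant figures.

Retardation factor R = 1 + ρ_b·K_d/n = 1 + 1.62 × 0.27/0.27 = 2.620.
Sorption retards both mechanisms: v_R = v/R = 0.07061 m/day, D_R = D/R = 0.02718 m²/day.
v_R·t = 0.07061 × 842 = 59.45362 m; 2√(D_R t) = 9.568 m; argument = (65.9 − 59.45362)/9.568 = 0.6737.
C = C₀ × ½·erfc(0.6737) = 168 × 0.1704 = 28.6 mg/L.

28.6 mg/L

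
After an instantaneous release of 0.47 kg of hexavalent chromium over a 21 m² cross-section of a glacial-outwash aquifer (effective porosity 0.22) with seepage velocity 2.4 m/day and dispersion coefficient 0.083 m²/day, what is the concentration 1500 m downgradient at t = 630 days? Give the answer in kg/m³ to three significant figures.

0.00199 kg/m³

For an instantaneous plane source, C(x,t) = M/(n_e·A·√(4πDt)) · exp(−(x−vt)²/(4Dt)), with n_e·A the pore (flow) area.
Plume center vt = 2.4 × 630 = 1512 m, so the well at 1500 m is 12 m upgradient of the peak.
√(4πDt) = 25.63 m, giving peak height M/(n_e·A·√(4πDt)) = 0.47/(0.22 × 21 × 25.63) = 0.003969 kg/m³.
(x−vt)²/(4Dt) = (-12)²/(4 × 0.083 × 630) = 0.6885; exp(−0.6885) = 0.5023.
C = 0.003969 × 0.5023 = 0.00199 kg/m³.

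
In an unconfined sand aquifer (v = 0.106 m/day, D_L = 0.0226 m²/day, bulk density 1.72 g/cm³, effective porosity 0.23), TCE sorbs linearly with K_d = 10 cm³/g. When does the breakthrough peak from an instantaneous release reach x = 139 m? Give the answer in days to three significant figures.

99200 days

Retardation factor R = 1 + ρ_b·K_d/n = 1 + 1.72 × 10/0.23 = 75.78.
Sorption retards both mechanisms: v_R = v/R = 0.001399 m/day, D_R = D/R = 0.0002982 m²/day.
Peak time from v_R²t² + 2D_R t − x² = 0: t = (√(D_R² + v_R²x²) − D_R)/v_R².
√(D_R² + v_R²x²) = √(0.0002982² + 0.001399² × 139²) = 0.1945; v_R² = 1.957e-06.
t = (0.1945 − 0.0002982)/1.957e-06 = 99200 days.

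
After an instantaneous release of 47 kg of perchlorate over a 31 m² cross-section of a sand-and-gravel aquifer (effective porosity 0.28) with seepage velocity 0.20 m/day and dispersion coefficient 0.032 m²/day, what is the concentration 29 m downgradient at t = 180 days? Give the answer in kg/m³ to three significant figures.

For an instantaneous plane source, C(x,t) = M/(n_e·A·√(4πDt)) · exp(−(x−vt)²/(4Dt)), with n_e·A the pore (flow) area.
Plume center vt = 0.20 × 180 = 36 m, so the well at 29 m is 7 m upgradient of the peak.
√(4πDt) = 8.508 m, giving peak height M/(n_e·A·√(4πDt)) = 47/(0.28 × 31 × 8.508) = 0.6364 kg/m³.
(x−vt)²/(4Dt) = (-7)²/(4 × 0.032 × 180) = 2.127; exp(−2.127) = 0.1192.
C = 0.6364 × 0.1192 = 0.0759 kg/m³.

0.0759 kg/m³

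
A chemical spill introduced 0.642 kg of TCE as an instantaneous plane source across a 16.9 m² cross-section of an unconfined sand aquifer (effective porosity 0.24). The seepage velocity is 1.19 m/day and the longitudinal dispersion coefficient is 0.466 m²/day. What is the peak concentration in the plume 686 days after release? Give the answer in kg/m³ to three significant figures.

0.00250 kg/m³

The peak of an instantaneous 1D plume sits at x = vt; there the Gaussian factor is 1 and C_max = M/(n_e·A·√(4πDt)), where n_e·A is the pore area the mass is dissolved in.
√(4πDt) = √(4π × 0.466 × 686) = 63.38 m, so C_max = 0.642/(0.24 × 16.9 × 63.38) = 0.00250 kg/m³.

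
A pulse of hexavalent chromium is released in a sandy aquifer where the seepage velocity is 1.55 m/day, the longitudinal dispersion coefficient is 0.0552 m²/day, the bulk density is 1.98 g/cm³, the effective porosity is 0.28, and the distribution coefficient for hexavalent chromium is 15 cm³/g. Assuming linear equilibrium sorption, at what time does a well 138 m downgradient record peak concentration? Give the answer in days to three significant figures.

Retardation factor R = 1 + ρ_b·K_d/n = 1 + 1.98 × 15/0.28 = 107.1.
Sorption retards both mechanisms: v_R = v/R = 0.01447 m/day, D_R = D/R = 0.0005154 m²/day.
Peak time from v_R²t² + 2D_R t − x² = 0: t = (√(D_R² + v_R²x²) − D_R)/v_R².
√(D_R² + v_R²x²) = √(0.0005154² + 0.01447² × 138²) = 1.997; v_R² = 0.0002094.
t = (1.997 − 0.0005154)/0.0002094 = 9530 days.

9530 days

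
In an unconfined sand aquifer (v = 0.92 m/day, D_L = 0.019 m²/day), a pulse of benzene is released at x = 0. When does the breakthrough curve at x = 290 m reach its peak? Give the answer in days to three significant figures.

For the 1D instantaneous-source solution, setting ∂C/∂t = 0 at fixed x gives v²t² + 2Dt − x² = 0, so t = (√(D² + v²x²) − D)/v².
√(D² + v²x²) = √(0.019² + 0.92² × 290²) = 266.8; v² = 0.8464.
t = (266.8 − 0.019)/0.8464 = 315 days (vs. the pure-advection estimate x/v = 315 d).

315 days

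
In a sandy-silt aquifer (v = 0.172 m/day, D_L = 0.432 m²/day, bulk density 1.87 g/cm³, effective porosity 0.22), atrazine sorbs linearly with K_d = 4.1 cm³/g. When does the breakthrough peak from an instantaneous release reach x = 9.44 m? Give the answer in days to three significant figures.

Retardation factor R = 1 + ρ_b·K_d/n = 1 + 1.87 × 4.1/0.22 = 35.85.
Sorption retards both mechanisms: v_R = v/R = 0.004798 m/day, D_R = D/R = 0.01205 m²/day.
Peak time from v_R²t² + 2D_R t − x² = 0: t = (√(D_R² + v_R²x²) − D_R)/v_R².
√(D_R² + v_R²x²) = √(0.01205² + 0.004798² × 9.44²) = 0.04687; v_R² = 2.302e-05.
t = (0.04687 − 0.01205)/2.302e-05 = 1510 days.

1510 days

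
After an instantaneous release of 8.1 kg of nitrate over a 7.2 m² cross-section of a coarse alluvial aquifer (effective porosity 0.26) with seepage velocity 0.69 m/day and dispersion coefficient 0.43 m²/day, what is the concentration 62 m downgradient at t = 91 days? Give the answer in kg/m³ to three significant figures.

0.194 kg/m³

For an instantaneous plane source, C(x,t) = M/(n_e·A·√(4πDt)) · exp(−(x−vt)²/(4Dt)), with n_e·A the pore (flow) area.
Plume center vt = 0.69 × 91 = 62.79 m, so the well at 62 m is 0.79 m upgradient of the peak.
√(4πDt) = 22.17 m, giving peak height M/(n_e·A·√(4πDt)) = 8.1/(0.26 × 7.2 × 22.17) = 0.1952 kg/m³.
(x−vt)²/(4Dt) = (-0.79)²/(4 × 0.43 × 91) = 0.003987; exp(−0.003987) = 0.9960.
C = 0.1952 × 0.9960 = 0.194 kg/m³.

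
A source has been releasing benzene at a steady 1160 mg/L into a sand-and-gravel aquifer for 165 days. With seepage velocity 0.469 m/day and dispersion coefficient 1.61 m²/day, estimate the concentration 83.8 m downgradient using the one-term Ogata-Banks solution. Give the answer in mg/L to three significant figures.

For a continuous step input, C/C₀ ≈ ½·erfc((x−vt)/(2√(Dt))).
vt = 0.469 × 165 = 77.385 m and 2√(Dt) = 2√(1.61 × 165) = 32.60 m.
Argument (x−vt)/(2√(Dt)) = (83.8 − 77.385)/32.60 = 0.1968; ½·erfc(0.1968) = 0.3904.
C = 1160 × 0.3904 = 453 mg/L.

453 mg/L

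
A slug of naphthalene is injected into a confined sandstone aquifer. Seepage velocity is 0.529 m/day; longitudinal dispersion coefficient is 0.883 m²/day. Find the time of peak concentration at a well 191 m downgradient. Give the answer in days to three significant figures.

For the 1D instantaneous-source solution, setting ∂C/∂t = 0 at fixed x gives v²t² + 2Dt − x² = 0, so t = (√(D² + v²x²) − D)/v².
√(D² + v²x²) = √(0.883² + 0.529² × 191²) = 101.0; v² = 0.279841.
t = (101.0 − 0.883)/0.279841 = 358 days (vs. the pure-advection estimate x/v = 361 d).

358 days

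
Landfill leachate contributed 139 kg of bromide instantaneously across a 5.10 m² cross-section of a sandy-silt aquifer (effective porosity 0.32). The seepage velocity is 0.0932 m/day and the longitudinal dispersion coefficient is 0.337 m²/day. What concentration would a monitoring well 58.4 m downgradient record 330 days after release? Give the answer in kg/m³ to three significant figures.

0.409 kg/m³

For an instantaneous plane source, C(x,t) = M/(n_e·A·√(4πDt)) · exp(−(x−vt)²/(4Dt)), with n_e·A the pore (flow) area.
Plume center vt = 0.0932 × 330 = 30.756 m, so the well at 58.4 m is 27.644 m downgradient of the peak.
√(4πDt) = 37.38 m, giving peak height M/(n_e·A·√(4πDt)) = 139/(0.32 × 5.10 × 37.38) = 2.279 kg/m³.
(x−vt)²/(4Dt) = (27.644)²/(4 × 0.337 × 330) = 1.718; exp(−1.718) = 0.1794.
C = 2.279 × 0.1794 = 0.409 kg/m³.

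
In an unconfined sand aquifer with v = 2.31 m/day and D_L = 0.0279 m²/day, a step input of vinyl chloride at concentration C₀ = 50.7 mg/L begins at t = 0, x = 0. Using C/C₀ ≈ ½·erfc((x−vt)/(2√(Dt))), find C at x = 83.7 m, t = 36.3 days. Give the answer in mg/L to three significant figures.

For a continuous step input, C/C₀ ≈ ½·erfc((x−vt)/(2√(Dt))).
vt = 2.31 × 36.3 = 83.853 m and 2√(Dt) = 2√(0.0279 × 36.3) = 2.013 m.
Argument (x−vt)/(2√(Dt)) = (83.7 − 83.853)/2.013 = -0.07601; ½·erfc(-0.07601) = 0.5428.
C = 50.7 × 0.5428 = 27.5 mg/L.

27.5 mg/L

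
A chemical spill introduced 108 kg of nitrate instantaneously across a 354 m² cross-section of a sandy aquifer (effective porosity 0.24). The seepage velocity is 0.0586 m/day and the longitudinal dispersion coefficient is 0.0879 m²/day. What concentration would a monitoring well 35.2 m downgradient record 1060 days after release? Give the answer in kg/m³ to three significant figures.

For an instantaneous plane source, C(x,t) = M/(n_e·A·√(4πDt)) · exp(−(x−vt)²/(4Dt)), with n_e·A the pore (flow) area.
Plume center vt = 0.0586 × 1060 = 62.116 m, so the well at 35.2 m is 26.916 m upgradient of the peak.
√(4πDt) = 34.22 m, giving peak height M/(n_e·A·√(4πDt)) = 108/(0.24 × 354 × 34.22) = 0.03715 kg/m³.
(x−vt)²/(4Dt) = (-26.916)²/(4 × 0.0879 × 1060) = 1.944; exp(−1.944) = 0.1431.
C = 0.03715 × 0.1431 = 0.00532 kg/m³.

0.00532 kg/m³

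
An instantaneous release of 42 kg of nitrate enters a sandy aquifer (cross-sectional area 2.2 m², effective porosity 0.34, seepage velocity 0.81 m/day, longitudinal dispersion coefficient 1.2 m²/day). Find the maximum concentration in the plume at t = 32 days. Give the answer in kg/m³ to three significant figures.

The peak of an instantaneous 1D plume sits at x = vt; there the Gaussian factor is 1 and C_max = M/(n_e·A·√(4πDt)), where n_e·A is the pore area the mass is dissolved in.
√(4πDt) = √(4π × 1.2 × 32) = 21.97 m, so C_max = 42/(0.34 × 2.2 × 21.97) = 2.56 kg/m³.

2.56 kg/m³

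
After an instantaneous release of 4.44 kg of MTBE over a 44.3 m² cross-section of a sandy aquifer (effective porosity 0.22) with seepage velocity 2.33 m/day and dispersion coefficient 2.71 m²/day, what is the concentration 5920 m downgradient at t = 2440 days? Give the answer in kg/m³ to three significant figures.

For an instantaneous plane source, C(x,t) = M/(n_e·A·√(4πDt)) · exp(−(x−vt)²/(4Dt)), with n_e·A the pore (flow) area.
Plume center vt = 2.33 × 2440 = 5685.2 m, so the well at 5920 m is 234.8 m downgradient of the peak.
√(4πDt) = 288.3 m, giving peak height M/(n_e·A·√(4πDt)) = 4.44/(0.22 × 44.3 × 288.3) = 0.001580 kg/m³.
(x−vt)²/(4Dt) = (234.8)²/(4 × 2.71 × 2440) = 2.084; exp(−2.084) = 0.1244.
C = 0.001580 × 0.1244 = 0.000197 kg/m³.

0.000197 kg/m³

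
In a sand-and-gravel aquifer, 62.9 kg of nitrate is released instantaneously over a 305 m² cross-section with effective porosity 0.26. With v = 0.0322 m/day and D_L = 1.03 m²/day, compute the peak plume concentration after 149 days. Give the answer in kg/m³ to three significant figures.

0.0181 kg/m³

The peak of an instantaneous 1D plume sits at x = vt; there the Gaussian factor is 1 and C_max = M/(n_e·A·√(4πDt)), where n_e·A is the pore area the mass is dissolved in.
√(4πDt) = √(4π × 1.03 × 149) = 43.92 m, so C_max = 62.9/(0.26 × 305 × 43.92) = 0.0181 kg/m³.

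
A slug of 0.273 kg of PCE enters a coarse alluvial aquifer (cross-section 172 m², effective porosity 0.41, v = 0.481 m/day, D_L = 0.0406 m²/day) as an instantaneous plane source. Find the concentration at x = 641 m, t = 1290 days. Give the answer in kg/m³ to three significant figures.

For an instantaneous plane source, C(x,t) = M/(n_e·A·√(4πDt)) · exp(−(x−vt)²/(4Dt)), with n_e·A the pore (flow) area.
Plume center vt = 0.481 × 1290 = 620.49 m, so the well at 641 m is 20.51 m downgradient of the peak.
√(4πDt) = 25.65 m, giving peak height M/(n_e·A·√(4πDt)) = 0.273/(0.41 × 172 × 25.65) = 0.0001509 kg/m³.
(x−vt)²/(4Dt) = (20.51)²/(4 × 0.0406 × 1290) = 2.008; exp(−2.008) = 0.1343.
C = 0.0001509 × 0.1343 = 2.03e-05 kg/m³.

2.03e-05 kg/m³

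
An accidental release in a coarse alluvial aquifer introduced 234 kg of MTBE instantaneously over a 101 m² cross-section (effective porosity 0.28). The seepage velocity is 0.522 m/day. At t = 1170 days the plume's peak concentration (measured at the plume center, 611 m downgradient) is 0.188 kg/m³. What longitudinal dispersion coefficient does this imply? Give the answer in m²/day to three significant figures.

0.132 m²/day

At the plume center C_max = M/(n_e·A·√(4πDt)), so D = M²/(4πt·(n_e·A·C_max)²).
n_e·A·C_max = 0.28 × 101 × 0.188 = 5.317 kg/m.
D = 234²/(4π × 1170 × 5.317²) = 0.132 m²/day.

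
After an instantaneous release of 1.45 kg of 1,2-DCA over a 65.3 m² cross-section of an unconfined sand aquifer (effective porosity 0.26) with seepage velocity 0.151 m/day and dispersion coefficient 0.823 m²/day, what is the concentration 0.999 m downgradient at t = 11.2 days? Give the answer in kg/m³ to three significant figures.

For an instantaneous plane source, C(x,t) = M/(n_e·A·√(4πDt)) · exp(−(x−vt)²/(4Dt)), with n_e·A the pore (flow) area.
Plume center vt = 0.151 × 11.2 = 1.6912 m, so the well at 0.999 m is 0.6922 m upgradient of the peak.
√(4πDt) = 10.76 m, giving peak height M/(n_e·A·√(4πDt)) = 1.45/(0.26 × 65.3 × 10.76) = 0.007937 kg/m³.
(x−vt)²/(4Dt) = (-0.6922)²/(4 × 0.823 × 11.2) = 0.01300; exp(−0.01300) = 0.9871.
C = 0.007937 × 0.9871 = 0.00783 kg/m³.

0.00783 kg/m³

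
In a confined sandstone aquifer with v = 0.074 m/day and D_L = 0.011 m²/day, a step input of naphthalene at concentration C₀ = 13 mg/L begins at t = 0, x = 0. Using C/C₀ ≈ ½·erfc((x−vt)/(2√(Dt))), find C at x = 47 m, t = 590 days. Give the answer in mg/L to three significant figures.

2.30 mg/L

For a continuous step input, C/C₀ ≈ ½·erfc((x−vt)/(2√(Dt))).
vt = 0.074 × 590 = 43.66 m and 2√(Dt) = 2√(0.011 × 590) = 5.095 m.
Argument (x−vt)/(2√(Dt)) = (47 − 43.66)/5.095 = 0.6555; ½·erfc(0.6555) = 0.1770.
C = 13 × 0.1770 = 2.30 mg/L.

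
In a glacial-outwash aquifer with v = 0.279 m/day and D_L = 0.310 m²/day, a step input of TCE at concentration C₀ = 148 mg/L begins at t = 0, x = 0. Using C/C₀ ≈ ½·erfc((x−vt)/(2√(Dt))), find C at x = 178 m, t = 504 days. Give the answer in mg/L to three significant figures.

For a continuous step input, C/C₀ ≈ ½·erfc((x−vt)/(2√(Dt))).
vt = 0.279 × 504 = 140.616 m and 2√(Dt) = 2√(0.310 × 504) = 25.00 m.
Argument (x−vt)/(2√(Dt)) = (178 − 140.616)/25.00 = 1.495; ½·erfc(1.495) = 0.01725.
C = 148 × 0.01725 = 2.55 mg/L.

2.55 mg/L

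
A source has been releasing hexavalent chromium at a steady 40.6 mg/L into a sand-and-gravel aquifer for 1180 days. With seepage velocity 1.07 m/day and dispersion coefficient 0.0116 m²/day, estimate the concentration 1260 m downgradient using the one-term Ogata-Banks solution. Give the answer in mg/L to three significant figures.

For a continuous step input, C/C₀ ≈ ½·erfc((x−vt)/(2√(Dt))).
vt = 1.07 × 1180 = 1262.6 m and 2√(Dt) = 2√(0.0116 × 1180) = 7.399 m.
Argument (x−vt)/(2√(Dt)) = (1260 − 1262.6)/7.399 = -0.3514; ½·erfc(-0.3514) = 0.6904.
C = 40.6 × 0.6904 = 28.0 mg/L.

28.0 mg/L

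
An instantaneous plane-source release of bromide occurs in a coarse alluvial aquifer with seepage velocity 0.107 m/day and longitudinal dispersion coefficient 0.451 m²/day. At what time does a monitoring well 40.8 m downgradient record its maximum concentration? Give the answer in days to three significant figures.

344 days

For the 1D instantaneous-source solution, setting ∂C/∂t = 0 at fixed x gives v²t² + 2Dt − x² = 0, so t = (√(D² + v²x²) − D)/v².
√(D² + v²x²) = √(0.451² + 0.107² × 40.8²) = 4.389; v² = 0.011449.
t = (4.389 − 0.451)/0.011449 = 344 days (vs. the pure-advection estimate x/v = 381 d).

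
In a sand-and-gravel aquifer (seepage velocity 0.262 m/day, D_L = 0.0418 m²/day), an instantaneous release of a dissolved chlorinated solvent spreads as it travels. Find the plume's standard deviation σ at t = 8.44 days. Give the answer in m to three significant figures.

Dispersive spreading gives a Gaussian with σ² = 2Dt; advection only shifts the center.
σ = √(2 × 0.0418 × 8.44) = 0.840 m.

0.840 m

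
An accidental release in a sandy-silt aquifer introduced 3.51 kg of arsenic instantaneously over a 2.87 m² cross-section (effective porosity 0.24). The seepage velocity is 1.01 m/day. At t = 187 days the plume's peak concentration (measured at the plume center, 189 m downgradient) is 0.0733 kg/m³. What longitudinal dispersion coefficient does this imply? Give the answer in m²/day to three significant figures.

At the plume center C_max = M/(n_e·A·√(4πDt)), so D = M²/(4πt·(n_e·A·C_max)²).
n_e·A·C_max = 0.24 × 2.87 × 0.0733 = 0.05049 kg/m.
D = 3.51²/(4π × 187 × 0.05049²) = 2.06 m²/day.

2.06 m²/day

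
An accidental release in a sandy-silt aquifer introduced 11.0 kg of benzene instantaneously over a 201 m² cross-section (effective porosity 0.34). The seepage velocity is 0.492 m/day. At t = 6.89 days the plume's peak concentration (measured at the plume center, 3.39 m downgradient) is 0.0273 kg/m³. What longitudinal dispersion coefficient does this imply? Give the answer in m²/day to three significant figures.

At the plume center C_max = M/(n_e·A·√(4πDt)), so D = M²/(4πt·(n_e·A·C_max)²).
n_e·A·C_max = 0.34 × 201 × 0.0273 = 1.866 kg/m.
D = 11.0²/(4π × 6.89 × 1.866²) = 0.401 m²/day.

0.401 m²/day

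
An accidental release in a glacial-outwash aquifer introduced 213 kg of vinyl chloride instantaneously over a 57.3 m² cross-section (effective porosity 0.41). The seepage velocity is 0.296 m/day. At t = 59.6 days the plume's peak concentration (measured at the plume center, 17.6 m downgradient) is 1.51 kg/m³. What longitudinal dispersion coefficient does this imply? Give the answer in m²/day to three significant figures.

0.0481 m²/day

At the plume center C_max = M/(n_e·A·√(4πDt)), so D = M²/(4πt·(n_e·A·C_max)²).
n_e·A·C_max = 0.41 × 57.3 × 1.51 = 35.47 kg/m.
D = 213²/(4π × 59.6 × 35.47²) = 0.0481 m²/day.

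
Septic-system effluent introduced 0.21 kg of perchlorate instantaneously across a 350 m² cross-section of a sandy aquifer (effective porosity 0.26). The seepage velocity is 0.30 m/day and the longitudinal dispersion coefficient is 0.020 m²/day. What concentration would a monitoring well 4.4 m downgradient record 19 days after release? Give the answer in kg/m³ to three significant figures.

For an instantaneous plane source, C(x,t) = M/(n_e·A·√(4πDt)) · exp(−(x−vt)²/(4Dt)), with n_e·A the pore (flow) area.
Plume center vt = 0.30 × 19 = 5.7 m, so the well at 4.4 m is 1.3 m upgradient of the peak.
√(4πDt) = 2.185 m, giving peak height M/(n_e·A·√(4πDt)) = 0.21/(0.26 × 350 × 2.185) = 0.001056 kg/m³.
(x−vt)²/(4Dt) = (-1.3)²/(4 × 0.020 × 19) = 1.112; exp(−1.112) = 0.3289.
C = 0.001056 × 0.3289 = 0.000347 kg/m³.

0.000347 kg/m³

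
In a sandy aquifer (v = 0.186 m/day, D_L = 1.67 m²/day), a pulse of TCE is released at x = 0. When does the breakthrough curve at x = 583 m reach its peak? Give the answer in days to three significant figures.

3090 days

For the 1D instantaneous-source solution, setting ∂C/∂t = 0 at fixed x gives v²t² + 2Dt − x² = 0, so t = (√(D² + v²x²) − D)/v².
√(D² + v²x²) = √(1.67² + 0.186² × 583²) = 108.5; v² = 0.034596.
t = (108.5 − 1.67)/0.034596 = 3090 days (vs. the pure-advection estimate x/v = 3130 d).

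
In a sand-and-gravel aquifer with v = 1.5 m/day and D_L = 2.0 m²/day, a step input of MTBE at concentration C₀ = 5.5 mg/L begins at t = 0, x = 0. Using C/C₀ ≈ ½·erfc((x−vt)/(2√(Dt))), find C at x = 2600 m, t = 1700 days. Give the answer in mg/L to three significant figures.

1.50 mg/L

For a continuous step input, C/C₀ ≈ ½·erfc((x−vt)/(2√(Dt))).
vt = 1.5 × 1700 = 2550 m and 2√(Dt) = 2√(2.0 × 1700) = 116.6 m.
Argument (x−vt)/(2√(Dt)) = (2600 − 2550)/116.6 = 0.4288; ½·erfc(0.4288) = 0.2721.
C = 5.5 × 0.2721 = 1.50 mg/L.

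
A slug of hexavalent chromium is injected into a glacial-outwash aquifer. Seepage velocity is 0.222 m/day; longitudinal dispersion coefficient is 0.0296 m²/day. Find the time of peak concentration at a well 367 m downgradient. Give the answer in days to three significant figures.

1650 days

For the 1D instantaneous-source solution, setting ∂C/∂t = 0 at fixed x gives v²t² + 2Dt − x² = 0, so t = (√(D² + v²x²) − D)/v².
√(D² + v²x²) = √(0.0296² + 0.222² × 367²) = 81.47; v² = 0.049284.
t = (81.47 − 0.0296)/0.049284 = 1650 days (vs. the pure-advection estimate x/v = 1650 d).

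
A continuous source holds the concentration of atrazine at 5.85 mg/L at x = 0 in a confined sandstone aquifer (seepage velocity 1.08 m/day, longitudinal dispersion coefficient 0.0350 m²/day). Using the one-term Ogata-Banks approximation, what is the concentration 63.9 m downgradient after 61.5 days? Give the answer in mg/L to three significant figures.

For a continuous step input, C/C₀ ≈ ½·erfc((x−vt)/(2√(Dt))).
vt = 1.08 × 61.5 = 66.42 m and 2√(Dt) = 2√(0.0350 × 61.5) = 2.934 m.
Argument (x−vt)/(2√(Dt)) = (63.9 − 66.42)/2.934 = -0.8589; ½·erfc(-0.8589) = 0.8878.
C = 5.85 × 0.8878 = 5.19 mg/L.

5.19 mg/L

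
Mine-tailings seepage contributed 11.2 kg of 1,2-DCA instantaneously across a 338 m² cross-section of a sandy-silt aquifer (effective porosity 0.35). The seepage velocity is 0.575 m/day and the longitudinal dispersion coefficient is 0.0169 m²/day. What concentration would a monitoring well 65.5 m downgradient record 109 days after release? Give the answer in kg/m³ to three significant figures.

0.00666 kg/m³

For an instantaneous plane source, C(x,t) = M/(n_e·A·√(4πDt)) · exp(−(x−vt)²/(4Dt)), with n_e·A the pore (flow) area.
Plume center vt = 0.575 × 109 = 62.675 m, so the well at 65.5 m is 2.825 m downgradient of the peak.
√(4πDt) = 4.811 m, giving peak height M/(n_e·A·√(4πDt)) = 11.2/(0.35 × 338 × 4.811) = 0.01968 kg/m³.
(x−vt)²/(4Dt) = (2.825)²/(4 × 0.0169 × 109) = 1.083; exp(−1.083) = 0.3386.
C = 0.01968 × 0.3386 = 0.00666 kg/m³.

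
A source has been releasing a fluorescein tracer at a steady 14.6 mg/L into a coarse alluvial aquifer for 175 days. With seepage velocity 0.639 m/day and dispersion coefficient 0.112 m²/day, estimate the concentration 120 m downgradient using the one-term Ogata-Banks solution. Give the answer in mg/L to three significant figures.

1.40 mg/L

For a continuous step input, C/C₀ ≈ ½·erfc((x−vt)/(2√(Dt))).
vt = 0.639 × 175 = 111.825 m and 2√(Dt) = 2√(0.112 × 175) = 8.854 m.
Argument (x−vt)/(2√(Dt)) = (120 − 111.825)/8.854 = 0.9233; ½·erfc(0.9233) = 0.09582.
C = 14.6 × 0.09582 = 1.40 mg/L.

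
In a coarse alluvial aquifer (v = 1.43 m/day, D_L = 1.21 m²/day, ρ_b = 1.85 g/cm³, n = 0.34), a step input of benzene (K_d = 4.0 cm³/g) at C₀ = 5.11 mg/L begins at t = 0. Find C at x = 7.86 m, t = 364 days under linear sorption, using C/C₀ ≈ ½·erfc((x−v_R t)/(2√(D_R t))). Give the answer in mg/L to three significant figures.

5.07 mg/L

Retardation factor R = 1 + ρ_b·K_d/n = 1 + 1.85 × 4.0/0.34 = 22.76.
Sorption retards both mechanisms: v_R = v/R = 0.06283 m/day, D_R = D/R = 0.05316 m²/day.
v_R·t = 0.06283 × 364 = 22.87012 m; 2√(D_R t) = 8.798 m; argument = (7.86 − 22.87012)/8.798 = -1.706.
C = C₀ × ½·erfc(-1.706) = 5.11 × 0.9921 = 5.07 mg/L.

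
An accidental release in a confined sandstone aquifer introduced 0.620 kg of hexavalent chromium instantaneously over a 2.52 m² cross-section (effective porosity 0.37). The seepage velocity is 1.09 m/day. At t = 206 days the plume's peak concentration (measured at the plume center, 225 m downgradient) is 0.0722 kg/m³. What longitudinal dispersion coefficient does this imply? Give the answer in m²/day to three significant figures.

At the plume center C_max = M/(n_e·A·√(4πDt)), so D = M²/(4πt·(n_e·A·C_max)²).
n_e·A·C_max = 0.37 × 2.52 × 0.0722 = 0.06732 kg/m.
D = 0.620²/(4π × 206 × 0.06732²) = 0.0328 m²/day.

0.0328 m²/day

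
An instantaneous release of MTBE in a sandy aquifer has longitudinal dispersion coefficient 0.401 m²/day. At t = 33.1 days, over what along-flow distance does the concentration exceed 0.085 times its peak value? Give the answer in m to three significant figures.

22.9 m

The plume is Gaussian with σ = √(2Dt) = √(2 × 0.401 × 33.1) = 5.152 m.
C/C_peak = exp(−Δx²/(2σ²)) = 0.085 ⇒ Δx = σ·√(−2 ln 0.085) = 5.152 × 2.220 = 11.44 m.
Width = 2Δx = 22.9 m.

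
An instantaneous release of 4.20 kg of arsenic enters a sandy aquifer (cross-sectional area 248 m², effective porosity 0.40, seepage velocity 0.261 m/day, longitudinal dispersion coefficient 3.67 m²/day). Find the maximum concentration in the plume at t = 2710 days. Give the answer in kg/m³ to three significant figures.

The peak of an instantaneous 1D plume sits at x = vt; there the Gaussian factor is 1 and C_max = M/(n_e·A·√(4πDt)), where n_e·A is the pore area the mass is dissolved in.
√(4πDt) = √(4π × 3.67 × 2710) = 353.5 m, so C_max = 4.20/(0.40 × 248 × 353.5) = 0.000120 kg/m³.

0.000120 kg/m³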